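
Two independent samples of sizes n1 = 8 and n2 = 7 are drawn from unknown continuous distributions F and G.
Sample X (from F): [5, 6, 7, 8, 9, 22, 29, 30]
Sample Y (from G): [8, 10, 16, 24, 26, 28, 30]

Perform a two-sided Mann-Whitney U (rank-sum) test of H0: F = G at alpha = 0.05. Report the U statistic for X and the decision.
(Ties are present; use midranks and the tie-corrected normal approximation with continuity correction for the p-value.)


Step 1: Combine and sort all 15 observations; assign midranks.
sorted (value, group): (5,X), (6,X), (7,X), (8,X), (8,Y), (9,X), (10,Y), (16,Y), (22,X), (24,Y), (26,Y), (28,Y), (29,X), (30,X), (30,Y)
ranks: 5->1, 6->2, 7->3, 8->4.5, 8->4.5, 9->6, 10->7, 16->8, 22->9, 24->10, 26->11, 28->12, 29->13, 30->14.5, 30->14.5
Step 2: Rank sum for X: R1 = 1 + 2 + 3 + 4.5 + 6 + 9 + 13 + 14.5 = 53.
Step 3: U_X = R1 - n1(n1+1)/2 = 53 - 8*9/2 = 53 - 36 = 17.
       U_Y = n1*n2 - U_X = 56 - 17 = 39.
Step 4: Ties are present, so use the tie-corrected normal approximation (with continuity correction) for the p-value.
Step 5: p-value = 0.223485; compare to alpha = 0.05. fail to reject H0.

U_X = 17, p = 0.223485, fail to reject H0 at alpha = 0.05.


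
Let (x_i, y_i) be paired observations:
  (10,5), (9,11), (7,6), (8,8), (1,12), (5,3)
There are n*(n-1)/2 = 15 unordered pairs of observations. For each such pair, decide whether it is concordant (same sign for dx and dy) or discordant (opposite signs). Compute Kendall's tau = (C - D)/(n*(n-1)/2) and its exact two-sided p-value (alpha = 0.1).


Step 1: Enumerate the 15 unordered pairs (i,j) with i<j and classify each by sign(x_j-x_i) * sign(y_j-y_i).
  (1,2):dx=-1,dy=+6->D; (1,3):dx=-3,dy=+1->D; (1,4):dx=-2,dy=+3->D; (1,5):dx=-9,dy=+7->D
  (1,6):dx=-5,dy=-2->C; (2,3):dx=-2,dy=-5->C; (2,4):dx=-1,dy=-3->C; (2,5):dx=-8,dy=+1->D
  (2,6):dx=-4,dy=-8->C; (3,4):dx=+1,dy=+2->C; (3,5):dx=-6,dy=+6->D; (3,6):dx=-2,dy=-3->C
  (4,5):dx=-7,dy=+4->D; (4,6):dx=-3,dy=-5->C; (5,6):dx=+4,dy=-9->D
Step 2: C = 7, D = 8, total pairs = 15.
Step 3: tau = (C - D)/(n(n-1)/2) = (7 - 8)/15 = -0.066667.
Step 4: Exact two-sided p-value (enumerate n! = 720 permutations of y under H0): p = 1.000000.
Step 5: alpha = 0.1. fail to reject H0.

tau_b = -0.0667 (C=7, D=8), p = 1.000000, fail to reject H0.


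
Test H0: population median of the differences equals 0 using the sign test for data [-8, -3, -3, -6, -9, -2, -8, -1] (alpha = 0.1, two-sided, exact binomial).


Step 1: Discard zero differences. Original n = 8; n_eff = number of nonzero differences = 8.
Nonzero differences (with sign): -8, -3, -3, -6, -9, -2, -8, -1
Step 2: Count signs: positive = 0, negative = 8.
Step 3: Under H0: P(positive) = 0.5, so the number of positives S ~ Bin(8, 0.5).
Step 4: Two-sided exact p-value = sum of Bin(8,0.5) probabilities at or below the observed probability = 0.007812.
Step 5: alpha = 0.1. reject H0.

n_eff = 8, pos = 0, neg = 8, p = 0.007812, reject H0.


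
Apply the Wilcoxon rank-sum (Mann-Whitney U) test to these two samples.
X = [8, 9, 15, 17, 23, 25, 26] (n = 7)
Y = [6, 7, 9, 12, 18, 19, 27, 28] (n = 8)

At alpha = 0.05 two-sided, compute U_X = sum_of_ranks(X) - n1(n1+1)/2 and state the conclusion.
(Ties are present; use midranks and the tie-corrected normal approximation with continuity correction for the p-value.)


Step 1: Combine and sort all 15 observations; assign midranks.
sorted (value, group): (6,Y), (7,Y), (8,X), (9,X), (9,Y), (12,Y), (15,X), (17,X), (18,Y), (19,Y), (23,X), (25,X), (26,X), (27,Y), (28,Y)
ranks: 6->1, 7->2, 8->3, 9->4.5, 9->4.5, 12->6, 15->7, 17->8, 18->9, 19->10, 23->11, 25->12, 26->13, 27->14, 28->15
Step 2: Rank sum for X: R1 = 3 + 4.5 + 7 + 8 + 11 + 12 + 13 = 58.5.
Step 3: U_X = R1 - n1(n1+1)/2 = 58.5 - 7*8/2 = 58.5 - 28 = 30.5.
       U_Y = n1*n2 - U_X = 56 - 30.5 = 25.5.
Step 4: Ties are present, so use the tie-corrected normal approximation (with continuity correction) for the p-value.
Step 5: p-value = 0.816801; compare to alpha = 0.05. fail to reject H0.

U_X = 30.5, p = 0.816801, fail to reject H0 at alpha = 0.05.


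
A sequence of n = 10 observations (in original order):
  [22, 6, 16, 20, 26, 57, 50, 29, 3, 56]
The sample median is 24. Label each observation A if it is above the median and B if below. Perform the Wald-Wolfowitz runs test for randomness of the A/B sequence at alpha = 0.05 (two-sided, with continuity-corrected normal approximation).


Step 1: Compute median = 24; label A = above, B = below.
Labels in order: BBBBAAAABA  (n_A = 5, n_B = 5)
Step 2: Count runs R = 4.
Step 3: Under H0 (random ordering), E[R] = 2*n_A*n_B/(n_A+n_B) + 1 = 2*5*5/10 + 1 = 6.0000.
        Var[R] = 2*n_A*n_B*(2*n_A*n_B - n_A - n_B) / ((n_A+n_B)^2 * (n_A+n_B-1)) = 2000/900 = 2.2222.
        SD[R] = 1.4907.
Step 4: Continuity-corrected z = (R + 0.5 - E[R]) / SD[R] = (4 + 0.5 - 6.0000) / 1.4907 = -1.0062.
Step 5: Two-sided p-value via normal approximation = 2*(1 - Phi(|z|)) = 0.314305.
Step 6: alpha = 0.05. fail to reject H0.

R = 4, z = -1.0062, p = 0.314305, fail to reject H0.


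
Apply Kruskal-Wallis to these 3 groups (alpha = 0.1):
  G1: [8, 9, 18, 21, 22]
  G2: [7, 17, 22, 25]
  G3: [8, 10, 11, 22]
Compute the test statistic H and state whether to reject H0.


Step 1: Combine all N = 13 observations and assign midranks.
sorted (value, group, rank): (7,G2,1), (8,G1,2.5), (8,G3,2.5), (9,G1,4), (10,G3,5), (11,G3,6), (17,G2,7), (18,G1,8), (21,G1,9), (22,G1,11), (22,G2,11), (22,G3,11), (25,G2,13)
Step 2: Sum ranks within each group.
R_1 = 34.5 (n_1 = 5)
R_2 = 32 (n_2 = 4)
R_3 = 24.5 (n_3 = 4)
Step 3: H = 12/(N(N+1)) * sum(R_i^2/n_i) - 3(N+1)
     = 12/(13*14) * (34.5^2/5 + 32^2/4 + 24.5^2/4) - 3*14
     = 0.065934 * 644.112 - 42
     = 0.468956.
Step 4: Ties present; correction factor C = 1 - 30/(13^3 - 13) = 0.986264. Corrected H = 0.468956 / 0.986264 = 0.475487.
Step 5: Under H0, H ~ chi^2(2); p-value = 0.788405.
Step 6: alpha = 0.1. fail to reject H0.

H = 0.4755, df = 2, p = 0.788405, fail to reject H0.


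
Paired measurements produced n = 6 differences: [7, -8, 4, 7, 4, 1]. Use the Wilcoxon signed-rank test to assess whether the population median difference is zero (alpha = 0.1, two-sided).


Step 1: Drop any zero differences (none here) and take |d_i|.
|d| = [7, 8, 4, 7, 4, 1]
Step 2: Midrank |d_i| (ties get averaged ranks).
ranks: |7|->4.5, |8|->6, |4|->2.5, |7|->4.5, |4|->2.5, |1|->1
Step 3: Attach original signs; sum ranks with positive sign and with negative sign.
W+ = 4.5 + 2.5 + 4.5 + 2.5 + 1 = 15
W- = 6 = 6
(Check: W+ + W- = 21 should equal n(n+1)/2 = 21.)
Step 4: Test statistic W = min(W+, W-) = 6.
Step 5: Ties in |d|, so use the tie-corrected normal approximation.
        E[W] = n(n+1)/4 = 6*7/4 = 10.5.
        Tie groups: |d|=4 (t=2), |d|=7 (t=2); sum(t^3 - t) = 12.
        Var[W] = n(n+1)(2n+1)/24 - sum(t^3-t)/48 = 546/24 - 12/48 = 22.5.
        z = (W - E[W]) / sqrt(Var[W]) = (6 - 10.5) / 4.7434 = -0.9487.
        Two-sided p = 2*Phi(z) = 0.342782.
Step 6: alpha = 0.1. fail to reject H0.

W+ = 15, W- = 6, W = min = 6, p = 0.342782, fail to reject H0.


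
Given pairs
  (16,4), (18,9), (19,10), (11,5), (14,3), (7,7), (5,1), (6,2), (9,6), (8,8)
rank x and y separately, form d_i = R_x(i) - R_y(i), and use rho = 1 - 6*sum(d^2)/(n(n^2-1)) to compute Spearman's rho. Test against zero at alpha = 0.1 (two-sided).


Step 1: Rank x and y separately (midranks; no ties here).
rank(x): 16->8, 18->9, 19->10, 11->6, 14->7, 7->3, 5->1, 6->2, 9->5, 8->4
rank(y): 4->4, 9->9, 10->10, 5->5, 3->3, 7->7, 1->1, 2->2, 6->6, 8->8
Step 2: d_i = R_x(i) - R_y(i); compute d_i^2.
  (8-4)^2=16, (9-9)^2=0, (10-10)^2=0, (6-5)^2=1, (7-3)^2=16, (3-7)^2=16, (1-1)^2=0, (2-2)^2=0, (5-6)^2=1, (4-8)^2=16
sum(d^2) = 66.
Step 3: rho = 1 - 6*66 / (10*(10^2 - 1)) = 1 - 396/990 = 0.600000.
Step 4: Under H0, t = rho * sqrt((n-2)/(1-rho^2)) = 2.1213 ~ t(8).
Step 5: Two-sided p-value from the t-distribution with 8 df = 0.066688.
Step 6: alpha = 0.1. reject H0.

rho = 0.6000, p = 0.066688, reject H0 at alpha = 0.1.


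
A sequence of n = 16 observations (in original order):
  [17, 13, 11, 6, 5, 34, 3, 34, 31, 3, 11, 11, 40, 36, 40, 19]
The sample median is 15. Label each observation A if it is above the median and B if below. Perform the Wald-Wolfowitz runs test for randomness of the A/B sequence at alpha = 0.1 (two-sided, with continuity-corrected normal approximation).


Step 1: Compute median = 15; label A = above, B = below.
Labels in order: ABBBBABAABBBAAAA  (n_A = 8, n_B = 8)
Step 2: Count runs R = 7.
Step 3: Under H0 (random ordering), E[R] = 2*n_A*n_B/(n_A+n_B) + 1 = 2*8*8/16 + 1 = 9.0000.
        Var[R] = 2*n_A*n_B*(2*n_A*n_B - n_A - n_B) / ((n_A+n_B)^2 * (n_A+n_B-1)) = 14336/3840 = 3.7333.
        SD[R] = 1.9322.
Step 4: Continuity-corrected z = (R + 0.5 - E[R]) / SD[R] = (7 + 0.5 - 9.0000) / 1.9322 = -0.7763.
Step 5: Two-sided p-value via normal approximation = 2*(1 - Phi(|z|)) = 0.437558.
Step 6: alpha = 0.1. fail to reject H0.

R = 7, z = -0.7763, p = 0.437558, fail to reject H0.


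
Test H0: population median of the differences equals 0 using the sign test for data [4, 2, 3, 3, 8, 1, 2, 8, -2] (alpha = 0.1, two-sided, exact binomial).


Step 1: Discard zero differences. Original n = 9; n_eff = number of nonzero differences = 9.
Nonzero differences (with sign): +4, +2, +3, +3, +8, +1, +2, +8, -2
Step 2: Count signs: positive = 8, negative = 1.
Step 3: Under H0: P(positive) = 0.5, so the number of positives S ~ Bin(9, 0.5).
Step 4: Two-sided exact p-value = sum of Bin(9,0.5) probabilities at or below the observed probability = 0.039062.
Step 5: alpha = 0.1. reject H0.

n_eff = 9, pos = 8, neg = 1, p = 0.039062, reject H0.


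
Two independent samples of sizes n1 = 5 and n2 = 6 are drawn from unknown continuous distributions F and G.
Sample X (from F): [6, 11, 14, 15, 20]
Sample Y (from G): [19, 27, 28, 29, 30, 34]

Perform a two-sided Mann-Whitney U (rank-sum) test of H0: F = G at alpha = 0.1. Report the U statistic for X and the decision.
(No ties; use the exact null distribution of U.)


Step 1: Combine and sort all 11 observations; assign midranks.
sorted (value, group): (6,X), (11,X), (14,X), (15,X), (19,Y), (20,X), (27,Y), (28,Y), (29,Y), (30,Y), (34,Y)
ranks: 6->1, 11->2, 14->3, 15->4, 19->5, 20->6, 27->7, 28->8, 29->9, 30->10, 34->11
Step 2: Rank sum for X: R1 = 1 + 2 + 3 + 4 + 6 = 16.
Step 3: U_X = R1 - n1(n1+1)/2 = 16 - 5*6/2 = 16 - 15 = 1.
       U_Y = n1*n2 - U_X = 30 - 1 = 29.
Step 4: No ties, so the exact null distribution of U (based on enumerating the C(11,5) = 462 equally likely rank assignments) gives the two-sided p-value.
Step 5: p-value = 0.008658; compare to alpha = 0.1. reject H0.

U_X = 1, p = 0.008658, reject H0 at alpha = 0.1.


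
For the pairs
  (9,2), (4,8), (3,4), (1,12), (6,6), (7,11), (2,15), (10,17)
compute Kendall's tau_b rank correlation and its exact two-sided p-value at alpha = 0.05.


Step 1: Enumerate the 28 unordered pairs (i,j) with i<j and classify each by sign(x_j-x_i) * sign(y_j-y_i).
  (1,2):dx=-5,dy=+6->D; (1,3):dx=-6,dy=+2->D; (1,4):dx=-8,dy=+10->D; (1,5):dx=-3,dy=+4->D
  (1,6):dx=-2,dy=+9->D; (1,7):dx=-7,dy=+13->D; (1,8):dx=+1,dy=+15->C; (2,3):dx=-1,dy=-4->C
  (2,4):dx=-3,dy=+4->D; (2,5):dx=+2,dy=-2->D; (2,6):dx=+3,dy=+3->C; (2,7):dx=-2,dy=+7->D
  (2,8):dx=+6,dy=+9->C; (3,4):dx=-2,dy=+8->D; (3,5):dx=+3,dy=+2->C; (3,6):dx=+4,dy=+7->C
  (3,7):dx=-1,dy=+11->D; (3,8):dx=+7,dy=+13->C; (4,5):dx=+5,dy=-6->D; (4,6):dx=+6,dy=-1->D
  (4,7):dx=+1,dy=+3->C; (4,8):dx=+9,dy=+5->C; (5,6):dx=+1,dy=+5->C; (5,7):dx=-4,dy=+9->D
  (5,8):dx=+4,dy=+11->C; (6,7):dx=-5,dy=+4->D; (6,8):dx=+3,dy=+6->C; (7,8):dx=+8,dy=+2->C
Step 2: C = 13, D = 15, total pairs = 28.
Step 3: tau = (C - D)/(n(n-1)/2) = (13 - 15)/28 = -0.071429.
Step 4: Exact two-sided p-value (enumerate n! = 40320 permutations of y under H0): p = 0.904861.
Step 5: alpha = 0.05. fail to reject H0.

tau_b = -0.0714 (C=13, D=15), p = 0.904861, fail to reject H0.


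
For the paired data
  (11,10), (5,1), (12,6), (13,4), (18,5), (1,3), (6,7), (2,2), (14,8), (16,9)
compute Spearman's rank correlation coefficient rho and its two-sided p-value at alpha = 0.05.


Step 1: Rank x and y separately (midranks; no ties here).
rank(x): 11->5, 5->3, 12->6, 13->7, 18->10, 1->1, 6->4, 2->2, 14->8, 16->9
rank(y): 10->10, 1->1, 6->6, 4->4, 5->5, 3->3, 7->7, 2->2, 8->8, 9->9
Step 2: d_i = R_x(i) - R_y(i); compute d_i^2.
  (5-10)^2=25, (3-1)^2=4, (6-6)^2=0, (7-4)^2=9, (10-5)^2=25, (1-3)^2=4, (4-7)^2=9, (2-2)^2=0, (8-8)^2=0, (9-9)^2=0
sum(d^2) = 76.
Step 3: rho = 1 - 6*76 / (10*(10^2 - 1)) = 1 - 456/990 = 0.539394.
Step 4: Under H0, t = rho * sqrt((n-2)/(1-rho^2)) = 1.8118 ~ t(8).
Step 5: Two-sided p-value from the t-distribution with 8 df = 0.107593.
Step 6: alpha = 0.05. fail to reject H0.

rho = 0.5394, p = 0.107593, fail to reject H0 at alpha = 0.05.


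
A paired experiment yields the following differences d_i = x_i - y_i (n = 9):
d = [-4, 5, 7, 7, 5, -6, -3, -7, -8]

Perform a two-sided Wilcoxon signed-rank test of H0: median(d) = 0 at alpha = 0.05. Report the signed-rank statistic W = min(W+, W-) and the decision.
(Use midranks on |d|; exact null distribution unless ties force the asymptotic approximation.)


Step 1: Drop any zero differences (none here) and take |d_i|.
|d| = [4, 5, 7, 7, 5, 6, 3, 7, 8]
Step 2: Midrank |d_i| (ties get averaged ranks).
ranks: |4|->2, |5|->3.5, |7|->7, |7|->7, |5|->3.5, |6|->5, |3|->1, |7|->7, |8|->9
Step 3: Attach original signs; sum ranks with positive sign and with negative sign.
W+ = 3.5 + 7 + 7 + 3.5 = 21
W- = 2 + 5 + 1 + 7 + 9 = 24
(Check: W+ + W- = 45 should equal n(n+1)/2 = 45.)
Step 4: Test statistic W = min(W+, W-) = 21.
Step 5: Ties in |d|, so use the tie-corrected normal approximation.
        E[W] = n(n+1)/4 = 9*10/4 = 22.5.
        Tie groups: |d|=5 (t=2), |d|=7 (t=3); sum(t^3 - t) = 30.
        Var[W] = n(n+1)(2n+1)/24 - sum(t^3-t)/48 = 1710/24 - 30/48 = 70.625.
        z = (W - E[W]) / sqrt(Var[W]) = (21 - 22.5) / 8.4039 = -0.1785.
        Two-sided p = 2*Phi(z) = 0.858339.
Step 6: alpha = 0.05. fail to reject H0.

W+ = 21, W- = 24, W = min = 21, p = 0.858339, fail to reject H0.


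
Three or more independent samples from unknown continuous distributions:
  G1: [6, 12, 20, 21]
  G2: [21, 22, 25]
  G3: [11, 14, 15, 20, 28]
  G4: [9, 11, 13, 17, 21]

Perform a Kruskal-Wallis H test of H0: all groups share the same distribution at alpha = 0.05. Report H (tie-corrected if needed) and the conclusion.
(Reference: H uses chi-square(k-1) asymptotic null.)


Step 1: Combine all N = 17 observations and assign midranks.
sorted (value, group, rank): (6,G1,1), (9,G4,2), (11,G3,3.5), (11,G4,3.5), (12,G1,5), (13,G4,6), (14,G3,7), (15,G3,8), (17,G4,9), (20,G1,10.5), (20,G3,10.5), (21,G1,13), (21,G2,13), (21,G4,13), (22,G2,15), (25,G2,16), (28,G3,17)
Step 2: Sum ranks within each group.
R_1 = 29.5 (n_1 = 4)
R_2 = 44 (n_2 = 3)
R_3 = 46 (n_3 = 5)
R_4 = 33.5 (n_4 = 5)
Step 3: H = 12/(N(N+1)) * sum(R_i^2/n_i) - 3(N+1)
     = 12/(17*18) * (29.5^2/4 + 44^2/3 + 46^2/5 + 33.5^2/5) - 3*18
     = 0.039216 * 1510.55 - 54
     = 5.237092.
Step 4: Ties present; correction factor C = 1 - 36/(17^3 - 17) = 0.992647. Corrected H = 5.237092 / 0.992647 = 5.275885.
Step 5: Under H0, H ~ chi^2(3); p-value = 0.152675.
Step 6: alpha = 0.05. fail to reject H0.

H = 5.2759, df = 3, p = 0.152675, fail to reject H0.


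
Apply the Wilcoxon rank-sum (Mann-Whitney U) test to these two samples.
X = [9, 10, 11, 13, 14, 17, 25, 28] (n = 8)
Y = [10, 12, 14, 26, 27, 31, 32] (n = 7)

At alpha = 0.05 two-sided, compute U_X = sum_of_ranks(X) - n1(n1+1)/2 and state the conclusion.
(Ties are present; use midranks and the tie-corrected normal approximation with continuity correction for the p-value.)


Step 1: Combine and sort all 15 observations; assign midranks.
sorted (value, group): (9,X), (10,X), (10,Y), (11,X), (12,Y), (13,X), (14,X), (14,Y), (17,X), (25,X), (26,Y), (27,Y), (28,X), (31,Y), (32,Y)
ranks: 9->1, 10->2.5, 10->2.5, 11->4, 12->5, 13->6, 14->7.5, 14->7.5, 17->9, 25->10, 26->11, 27->12, 28->13, 31->14, 32->15
Step 2: Rank sum for X: R1 = 1 + 2.5 + 4 + 6 + 7.5 + 9 + 10 + 13 = 53.
Step 3: U_X = R1 - n1(n1+1)/2 = 53 - 8*9/2 = 53 - 36 = 17.
       U_Y = n1*n2 - U_X = 56 - 17 = 39.
Step 4: Ties are present, so use the tie-corrected normal approximation (with continuity correction) for the p-value.
Step 5: p-value = 0.223485; compare to alpha = 0.05. fail to reject H0.

U_X = 17, p = 0.223485, fail to reject H0 at alpha = 0.05.


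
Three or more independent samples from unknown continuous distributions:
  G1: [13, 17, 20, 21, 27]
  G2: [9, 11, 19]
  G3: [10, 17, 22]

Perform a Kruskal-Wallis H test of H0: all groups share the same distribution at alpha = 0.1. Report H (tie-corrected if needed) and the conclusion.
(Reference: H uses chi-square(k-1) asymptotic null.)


Step 1: Combine all N = 11 observations and assign midranks.
sorted (value, group, rank): (9,G2,1), (10,G3,2), (11,G2,3), (13,G1,4), (17,G1,5.5), (17,G3,5.5), (19,G2,7), (20,G1,8), (21,G1,9), (22,G3,10), (27,G1,11)
Step 2: Sum ranks within each group.
R_1 = 37.5 (n_1 = 5)
R_2 = 11 (n_2 = 3)
R_3 = 17.5 (n_3 = 3)
Step 3: H = 12/(N(N+1)) * sum(R_i^2/n_i) - 3(N+1)
     = 12/(11*12) * (37.5^2/5 + 11^2/3 + 17.5^2/3) - 3*12
     = 0.090909 * 423.667 - 36
     = 2.515152.
Step 4: Ties present; correction factor C = 1 - 6/(11^3 - 11) = 0.995455. Corrected H = 2.515152 / 0.995455 = 2.526636.
Step 5: Under H0, H ~ chi^2(2); p-value = 0.282714.
Step 6: alpha = 0.1. fail to reject H0.

H = 2.5266, df = 2, p = 0.282714, fail to reject H0.


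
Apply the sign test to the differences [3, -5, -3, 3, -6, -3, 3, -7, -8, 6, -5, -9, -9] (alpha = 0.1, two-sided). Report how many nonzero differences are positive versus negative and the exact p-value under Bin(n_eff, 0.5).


Step 1: Discard zero differences. Original n = 13; n_eff = number of nonzero differences = 13.
Nonzero differences (with sign): +3, -5, -3, +3, -6, -3, +3, -7, -8, +6, -5, -9, -9
Step 2: Count signs: positive = 4, negative = 9.
Step 3: Under H0: P(positive) = 0.5, so the number of positives S ~ Bin(13, 0.5).
Step 4: Two-sided exact p-value = sum of Bin(13,0.5) probabilities at or below the observed probability = 0.266846.
Step 5: alpha = 0.1. fail to reject H0.

n_eff = 13, pos = 4, neg = 9, p = 0.266846, fail to reject H0.


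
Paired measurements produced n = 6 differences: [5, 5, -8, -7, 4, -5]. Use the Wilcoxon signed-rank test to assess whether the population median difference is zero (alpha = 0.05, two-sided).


Step 1: Drop any zero differences (none here) and take |d_i|.
|d| = [5, 5, 8, 7, 4, 5]
Step 2: Midrank |d_i| (ties get averaged ranks).
ranks: |5|->3, |5|->3, |8|->6, |7|->5, |4|->1, |5|->3
Step 3: Attach original signs; sum ranks with positive sign and with negative sign.
W+ = 3 + 3 + 1 = 7
W- = 6 + 5 + 3 = 14
(Check: W+ + W- = 21 should equal n(n+1)/2 = 21.)
Step 4: Test statistic W = min(W+, W-) = 7.
Step 5: Ties in |d|, so use the tie-corrected normal approximation.
        E[W] = n(n+1)/4 = 6*7/4 = 10.5.
        Tie groups: |d|=5 (t=3); sum(t^3 - t) = 24.
        Var[W] = n(n+1)(2n+1)/24 - sum(t^3-t)/48 = 546/24 - 24/48 = 22.25.
        z = (W - E[W]) / sqrt(Var[W]) = (7 - 10.5) / 4.7170 = -0.7420.
        Two-sided p = 2*Phi(z) = 0.458088.
Step 6: alpha = 0.05. fail to reject H0.

W+ = 7, W- = 14, W = min = 7, p = 0.458088, fail to reject H0.


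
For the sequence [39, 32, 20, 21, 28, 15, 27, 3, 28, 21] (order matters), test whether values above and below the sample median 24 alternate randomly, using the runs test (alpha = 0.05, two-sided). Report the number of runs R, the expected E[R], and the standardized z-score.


Step 1: Compute median = 24; label A = above, B = below.
Labels in order: AABBABABAB  (n_A = 5, n_B = 5)
Step 2: Count runs R = 8.
Step 3: Under H0 (random ordering), E[R] = 2*n_A*n_B/(n_A+n_B) + 1 = 2*5*5/10 + 1 = 6.0000.
        Var[R] = 2*n_A*n_B*(2*n_A*n_B - n_A - n_B) / ((n_A+n_B)^2 * (n_A+n_B-1)) = 2000/900 = 2.2222.
        SD[R] = 1.4907.
Step 4: Continuity-corrected z = (R - 0.5 - E[R]) / SD[R] = (8 - 0.5 - 6.0000) / 1.4907 = 1.0062.
Step 5: Two-sided p-value via normal approximation = 2*(1 - Phi(|z|)) = 0.314305.
Step 6: alpha = 0.05. fail to reject H0.

R = 8, z = 1.0062, p = 0.314305, fail to reject H0.


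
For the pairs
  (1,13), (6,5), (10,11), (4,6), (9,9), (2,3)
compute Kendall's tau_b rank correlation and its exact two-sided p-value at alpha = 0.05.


Step 1: Enumerate the 15 unordered pairs (i,j) with i<j and classify each by sign(x_j-x_i) * sign(y_j-y_i).
  (1,2):dx=+5,dy=-8->D; (1,3):dx=+9,dy=-2->D; (1,4):dx=+3,dy=-7->D; (1,5):dx=+8,dy=-4->D
  (1,6):dx=+1,dy=-10->D; (2,3):dx=+4,dy=+6->C; (2,4):dx=-2,dy=+1->D; (2,5):dx=+3,dy=+4->C
  (2,6):dx=-4,dy=-2->C; (3,4):dx=-6,dy=-5->C; (3,5):dx=-1,dy=-2->C; (3,6):dx=-8,dy=-8->C
  (4,5):dx=+5,dy=+3->C; (4,6):dx=-2,dy=-3->C; (5,6):dx=-7,dy=-6->C
Step 2: C = 9, D = 6, total pairs = 15.
Step 3: tau = (C - D)/(n(n-1)/2) = (9 - 6)/15 = 0.200000.
Step 4: Exact two-sided p-value (enumerate n! = 720 permutations of y under H0): p = 0.719444.
Step 5: alpha = 0.05. fail to reject H0.

tau_b = 0.2000 (C=9, D=6), p = 0.719444, fail to reject H0.


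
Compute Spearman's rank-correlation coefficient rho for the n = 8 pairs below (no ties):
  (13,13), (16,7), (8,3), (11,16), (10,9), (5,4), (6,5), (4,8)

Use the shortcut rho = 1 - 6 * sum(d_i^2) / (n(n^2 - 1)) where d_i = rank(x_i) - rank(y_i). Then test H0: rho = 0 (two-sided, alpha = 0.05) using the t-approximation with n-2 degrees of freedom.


Step 1: Rank x and y separately (midranks; no ties here).
rank(x): 13->7, 16->8, 8->4, 11->6, 10->5, 5->2, 6->3, 4->1
rank(y): 13->7, 7->4, 3->1, 16->8, 9->6, 4->2, 5->3, 8->5
Step 2: d_i = R_x(i) - R_y(i); compute d_i^2.
  (7-7)^2=0, (8-4)^2=16, (4-1)^2=9, (6-8)^2=4, (5-6)^2=1, (2-2)^2=0, (3-3)^2=0, (1-5)^2=16
sum(d^2) = 46.
Step 3: rho = 1 - 6*46 / (8*(8^2 - 1)) = 1 - 276/504 = 0.452381.
Step 4: Under H0, t = rho * sqrt((n-2)/(1-rho^2)) = 1.2425 ~ t(6).
Step 5: Two-sided p-value from the t-distribution with 6 df = 0.260405.
Step 6: alpha = 0.05. fail to reject H0.

rho = 0.4524, p = 0.260405, fail to reject H0 at alpha = 0.05.


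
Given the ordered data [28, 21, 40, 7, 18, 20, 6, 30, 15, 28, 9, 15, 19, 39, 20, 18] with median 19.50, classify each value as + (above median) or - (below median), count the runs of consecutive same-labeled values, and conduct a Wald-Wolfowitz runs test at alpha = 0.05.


Step 1: Compute median = 19.50; label A = above, B = below.
Labels in order: AAABBABABABBBAAB  (n_A = 8, n_B = 8)
Step 2: Count runs R = 10.
Step 3: Under H0 (random ordering), E[R] = 2*n_A*n_B/(n_A+n_B) + 1 = 2*8*8/16 + 1 = 9.0000.
        Var[R] = 2*n_A*n_B*(2*n_A*n_B - n_A - n_B) / ((n_A+n_B)^2 * (n_A+n_B-1)) = 14336/3840 = 3.7333.
        SD[R] = 1.9322.
Step 4: Continuity-corrected z = (R - 0.5 - E[R]) / SD[R] = (10 - 0.5 - 9.0000) / 1.9322 = 0.2588.
Step 5: Two-sided p-value via normal approximation = 2*(1 - Phi(|z|)) = 0.795809.
Step 6: alpha = 0.05. fail to reject H0.

R = 10, z = 0.2588, p = 0.795809, fail to reject H0.


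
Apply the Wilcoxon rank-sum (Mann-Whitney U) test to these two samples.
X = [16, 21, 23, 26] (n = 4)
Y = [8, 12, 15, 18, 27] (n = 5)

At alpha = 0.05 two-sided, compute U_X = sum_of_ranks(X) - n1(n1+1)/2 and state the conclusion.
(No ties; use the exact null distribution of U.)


Step 1: Combine and sort all 9 observations; assign midranks.
sorted (value, group): (8,Y), (12,Y), (15,Y), (16,X), (18,Y), (21,X), (23,X), (26,X), (27,Y)
ranks: 8->1, 12->2, 15->3, 16->4, 18->5, 21->6, 23->7, 26->8, 27->9
Step 2: Rank sum for X: R1 = 4 + 6 + 7 + 8 = 25.
Step 3: U_X = R1 - n1(n1+1)/2 = 25 - 4*5/2 = 25 - 10 = 15.
       U_Y = n1*n2 - U_X = 20 - 15 = 5.
Step 4: No ties, so the exact null distribution of U (based on enumerating the C(9,4) = 126 equally likely rank assignments) gives the two-sided p-value.
Step 5: p-value = 0.285714; compare to alpha = 0.05. fail to reject H0.

U_X = 15, p = 0.285714, fail to reject H0 at alpha = 0.05.


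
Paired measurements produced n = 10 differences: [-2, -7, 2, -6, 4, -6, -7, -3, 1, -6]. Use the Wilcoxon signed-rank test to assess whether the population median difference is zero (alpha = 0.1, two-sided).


Step 1: Drop any zero differences (none here) and take |d_i|.
|d| = [2, 7, 2, 6, 4, 6, 7, 3, 1, 6]
Step 2: Midrank |d_i| (ties get averaged ranks).
ranks: |2|->2.5, |7|->9.5, |2|->2.5, |6|->7, |4|->5, |6|->7, |7|->9.5, |3|->4, |1|->1, |6|->7
Step 3: Attach original signs; sum ranks with positive sign and with negative sign.
W+ = 2.5 + 5 + 1 = 8.5
W- = 2.5 + 9.5 + 7 + 7 + 9.5 + 4 + 7 = 46.5
(Check: W+ + W- = 55 should equal n(n+1)/2 = 55.)
Step 4: Test statistic W = min(W+, W-) = 8.5.
Step 5: Ties in |d|, so use the tie-corrected normal approximation.
        E[W] = n(n+1)/4 = 10*11/4 = 27.5.
        Tie groups: |d|=2 (t=2), |d|=6 (t=3), |d|=7 (t=2); sum(t^3 - t) = 36.
        Var[W] = n(n+1)(2n+1)/24 - sum(t^3-t)/48 = 2310/24 - 36/48 = 95.5.
        z = (W - E[W]) / sqrt(Var[W]) = (8.5 - 27.5) / 9.7724 = -1.9442.
        Two-sided p = 2*Phi(z) = 0.051865.
Step 6: alpha = 0.1. reject H0.

W+ = 8.5, W- = 46.5, W = min = 8.5, p = 0.051865, reject H0.


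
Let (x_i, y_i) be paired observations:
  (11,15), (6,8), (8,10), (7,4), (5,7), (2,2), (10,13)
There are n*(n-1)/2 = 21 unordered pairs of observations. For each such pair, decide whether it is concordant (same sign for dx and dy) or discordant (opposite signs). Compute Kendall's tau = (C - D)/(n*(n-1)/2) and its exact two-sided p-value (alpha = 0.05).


Step 1: Enumerate the 21 unordered pairs (i,j) with i<j and classify each by sign(x_j-x_i) * sign(y_j-y_i).
  (1,2):dx=-5,dy=-7->C; (1,3):dx=-3,dy=-5->C; (1,4):dx=-4,dy=-11->C; (1,5):dx=-6,dy=-8->C
  (1,6):dx=-9,dy=-13->C; (1,7):dx=-1,dy=-2->C; (2,3):dx=+2,dy=+2->C; (2,4):dx=+1,dy=-4->D
  (2,5):dx=-1,dy=-1->C; (2,6):dx=-4,dy=-6->C; (2,7):dx=+4,dy=+5->C; (3,4):dx=-1,dy=-6->C
  (3,5):dx=-3,dy=-3->C; (3,6):dx=-6,dy=-8->C; (3,7):dx=+2,dy=+3->C; (4,5):dx=-2,dy=+3->D
  (4,6):dx=-5,dy=-2->C; (4,7):dx=+3,dy=+9->C; (5,6):dx=-3,dy=-5->C; (5,7):dx=+5,dy=+6->C
  (6,7):dx=+8,dy=+11->C
Step 2: C = 19, D = 2, total pairs = 21.
Step 3: tau = (C - D)/(n(n-1)/2) = (19 - 2)/21 = 0.809524.
Step 4: Exact two-sided p-value (enumerate n! = 5040 permutations of y under H0): p = 0.010714.
Step 5: alpha = 0.05. reject H0.

tau_b = 0.8095 (C=19, D=2), p = 0.010714, reject H0.


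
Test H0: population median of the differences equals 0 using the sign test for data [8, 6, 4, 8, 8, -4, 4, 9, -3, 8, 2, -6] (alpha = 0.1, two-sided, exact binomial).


Step 1: Discard zero differences. Original n = 12; n_eff = number of nonzero differences = 12.
Nonzero differences (with sign): +8, +6, +4, +8, +8, -4, +4, +9, -3, +8, +2, -6
Step 2: Count signs: positive = 9, negative = 3.
Step 3: Under H0: P(positive) = 0.5, so the number of positives S ~ Bin(12, 0.5).
Step 4: Two-sided exact p-value = sum of Bin(12,0.5) probabilities at or below the observed probability = 0.145996.
Step 5: alpha = 0.1. fail to reject H0.

n_eff = 12, pos = 9, neg = 3, p = 0.145996, fail to reject H0.


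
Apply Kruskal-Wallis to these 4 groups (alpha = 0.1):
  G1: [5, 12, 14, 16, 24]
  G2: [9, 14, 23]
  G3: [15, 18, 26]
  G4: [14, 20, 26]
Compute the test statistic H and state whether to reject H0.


Step 1: Combine all N = 14 observations and assign midranks.
sorted (value, group, rank): (5,G1,1), (9,G2,2), (12,G1,3), (14,G1,5), (14,G2,5), (14,G4,5), (15,G3,7), (16,G1,8), (18,G3,9), (20,G4,10), (23,G2,11), (24,G1,12), (26,G3,13.5), (26,G4,13.5)
Step 2: Sum ranks within each group.
R_1 = 29 (n_1 = 5)
R_2 = 18 (n_2 = 3)
R_3 = 29.5 (n_3 = 3)
R_4 = 28.5 (n_4 = 3)
Step 3: H = 12/(N(N+1)) * sum(R_i^2/n_i) - 3(N+1)
     = 12/(14*15) * (29^2/5 + 18^2/3 + 29.5^2/3 + 28.5^2/3) - 3*15
     = 0.057143 * 837.033 - 45
     = 2.830476.
Step 4: Ties present; correction factor C = 1 - 30/(14^3 - 14) = 0.989011. Corrected H = 2.830476 / 0.989011 = 2.861926.
Step 5: Under H0, H ~ chi^2(3); p-value = 0.413407.
Step 6: alpha = 0.1. fail to reject H0.

H = 2.8619, df = 3, p = 0.413407, fail to reject H0.


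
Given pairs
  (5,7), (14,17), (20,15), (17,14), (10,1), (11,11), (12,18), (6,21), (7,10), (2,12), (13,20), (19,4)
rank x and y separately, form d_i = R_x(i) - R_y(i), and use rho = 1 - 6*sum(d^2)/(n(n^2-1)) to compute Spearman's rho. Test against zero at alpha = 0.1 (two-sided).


Step 1: Rank x and y separately (midranks; no ties here).
rank(x): 5->2, 14->9, 20->12, 17->10, 10->5, 11->6, 12->7, 6->3, 7->4, 2->1, 13->8, 19->11
rank(y): 7->3, 17->9, 15->8, 14->7, 1->1, 11->5, 18->10, 21->12, 10->4, 12->6, 20->11, 4->2
Step 2: d_i = R_x(i) - R_y(i); compute d_i^2.
  (2-3)^2=1, (9-9)^2=0, (12-8)^2=16, (10-7)^2=9, (5-1)^2=16, (6-5)^2=1, (7-10)^2=9, (3-12)^2=81, (4-4)^2=0, (1-6)^2=25, (8-11)^2=9, (11-2)^2=81
sum(d^2) = 248.
Step 3: rho = 1 - 6*248 / (12*(12^2 - 1)) = 1 - 1488/1716 = 0.132867.
Step 4: Under H0, t = rho * sqrt((n-2)/(1-rho^2)) = 0.4239 ~ t(10).
Step 5: Two-sided p-value from the t-distribution with 10 df = 0.680598.
Step 6: alpha = 0.1. fail to reject H0.

rho = 0.1329, p = 0.680598, fail to reject H0 at alpha = 0.1.


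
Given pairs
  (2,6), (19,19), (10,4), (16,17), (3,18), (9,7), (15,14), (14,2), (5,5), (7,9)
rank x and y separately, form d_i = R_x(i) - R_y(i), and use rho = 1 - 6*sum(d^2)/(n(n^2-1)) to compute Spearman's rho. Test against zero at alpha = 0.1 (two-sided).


Step 1: Rank x and y separately (midranks; no ties here).
rank(x): 2->1, 19->10, 10->6, 16->9, 3->2, 9->5, 15->8, 14->7, 5->3, 7->4
rank(y): 6->4, 19->10, 4->2, 17->8, 18->9, 7->5, 14->7, 2->1, 5->3, 9->6
Step 2: d_i = R_x(i) - R_y(i); compute d_i^2.
  (1-4)^2=9, (10-10)^2=0, (6-2)^2=16, (9-8)^2=1, (2-9)^2=49, (5-5)^2=0, (8-7)^2=1, (7-1)^2=36, (3-3)^2=0, (4-6)^2=4
sum(d^2) = 116.
Step 3: rho = 1 - 6*116 / (10*(10^2 - 1)) = 1 - 696/990 = 0.296970.
Step 4: Under H0, t = rho * sqrt((n-2)/(1-rho^2)) = 0.8796 ~ t(8).
Step 5: Two-sided p-value from the t-distribution with 8 df = 0.404702.
Step 6: alpha = 0.1. fail to reject H0.

rho = 0.2970, p = 0.404702, fail to reject H0 at alpha = 0.1.


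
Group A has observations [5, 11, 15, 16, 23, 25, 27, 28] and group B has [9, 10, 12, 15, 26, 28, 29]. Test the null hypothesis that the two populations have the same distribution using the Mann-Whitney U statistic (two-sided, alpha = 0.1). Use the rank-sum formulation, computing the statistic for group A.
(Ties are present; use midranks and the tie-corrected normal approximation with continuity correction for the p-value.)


Step 1: Combine and sort all 15 observations; assign midranks.
sorted (value, group): (5,X), (9,Y), (10,Y), (11,X), (12,Y), (15,X), (15,Y), (16,X), (23,X), (25,X), (26,Y), (27,X), (28,X), (28,Y), (29,Y)
ranks: 5->1, 9->2, 10->3, 11->4, 12->5, 15->6.5, 15->6.5, 16->8, 23->9, 25->10, 26->11, 27->12, 28->13.5, 28->13.5, 29->15
Step 2: Rank sum for X: R1 = 1 + 4 + 6.5 + 8 + 9 + 10 + 12 + 13.5 = 64.
Step 3: U_X = R1 - n1(n1+1)/2 = 64 - 8*9/2 = 64 - 36 = 28.
       U_Y = n1*n2 - U_X = 56 - 28 = 28.
Step 4: Ties are present, so use the tie-corrected normal approximation (with continuity correction) for the p-value.
Step 5: p-value = 1.000000; compare to alpha = 0.1. fail to reject H0.

U_X = 28, p = 1.000000, fail to reject H0 at alpha = 0.1.


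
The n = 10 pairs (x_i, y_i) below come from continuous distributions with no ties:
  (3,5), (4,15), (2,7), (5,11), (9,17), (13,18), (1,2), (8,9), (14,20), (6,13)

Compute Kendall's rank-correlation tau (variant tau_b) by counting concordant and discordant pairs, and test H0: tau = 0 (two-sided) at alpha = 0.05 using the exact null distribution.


Step 1: Enumerate the 45 unordered pairs (i,j) with i<j and classify each by sign(x_j-x_i) * sign(y_j-y_i).
  (1,2):dx=+1,dy=+10->C; (1,3):dx=-1,dy=+2->D; (1,4):dx=+2,dy=+6->C; (1,5):dx=+6,dy=+12->C
  (1,6):dx=+10,dy=+13->C; (1,7):dx=-2,dy=-3->C; (1,8):dx=+5,dy=+4->C; (1,9):dx=+11,dy=+15->C
  (1,10):dx=+3,dy=+8->C; (2,3):dx=-2,dy=-8->C; (2,4):dx=+1,dy=-4->D; (2,5):dx=+5,dy=+2->C
  (2,6):dx=+9,dy=+3->C; (2,7):dx=-3,dy=-13->C; (2,8):dx=+4,dy=-6->D; (2,9):dx=+10,dy=+5->C
  (2,10):dx=+2,dy=-2->D; (3,4):dx=+3,dy=+4->C; (3,5):dx=+7,dy=+10->C; (3,6):dx=+11,dy=+11->C
  (3,7):dx=-1,dy=-5->C; (3,8):dx=+6,dy=+2->C; (3,9):dx=+12,dy=+13->C; (3,10):dx=+4,dy=+6->C
  (4,5):dx=+4,dy=+6->C; (4,6):dx=+8,dy=+7->C; (4,7):dx=-4,dy=-9->C; (4,8):dx=+3,dy=-2->D
  (4,9):dx=+9,dy=+9->C; (4,10):dx=+1,dy=+2->C; (5,6):dx=+4,dy=+1->C; (5,7):dx=-8,dy=-15->C
  (5,8):dx=-1,dy=-8->C; (5,9):dx=+5,dy=+3->C; (5,10):dx=-3,dy=-4->C; (6,7):dx=-12,dy=-16->C
  (6,8):dx=-5,dy=-9->C; (6,9):dx=+1,dy=+2->C; (6,10):dx=-7,dy=-5->C; (7,8):dx=+7,dy=+7->C
  (7,9):dx=+13,dy=+18->C; (7,10):dx=+5,dy=+11->C; (8,9):dx=+6,dy=+11->C; (8,10):dx=-2,dy=+4->D
  (9,10):dx=-8,dy=-7->C
Step 2: C = 39, D = 6, total pairs = 45.
Step 3: tau = (C - D)/(n(n-1)/2) = (39 - 6)/45 = 0.733333.
Step 4: Exact two-sided p-value (enumerate n! = 3628800 permutations of y under H0): p = 0.002213.
Step 5: alpha = 0.05. reject H0.

tau_b = 0.7333 (C=39, D=6), p = 0.002213, reject H0.


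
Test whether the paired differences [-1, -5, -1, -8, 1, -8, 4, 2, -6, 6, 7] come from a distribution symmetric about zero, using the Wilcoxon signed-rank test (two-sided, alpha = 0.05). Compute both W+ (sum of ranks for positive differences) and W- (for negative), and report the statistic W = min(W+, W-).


Step 1: Drop any zero differences (none here) and take |d_i|.
|d| = [1, 5, 1, 8, 1, 8, 4, 2, 6, 6, 7]
Step 2: Midrank |d_i| (ties get averaged ranks).
ranks: |1|->2, |5|->6, |1|->2, |8|->10.5, |1|->2, |8|->10.5, |4|->5, |2|->4, |6|->7.5, |6|->7.5, |7|->9
Step 3: Attach original signs; sum ranks with positive sign and with negative sign.
W+ = 2 + 5 + 4 + 7.5 + 9 = 27.5
W- = 2 + 6 + 2 + 10.5 + 10.5 + 7.5 = 38.5
(Check: W+ + W- = 66 should equal n(n+1)/2 = 66.)
Step 4: Test statistic W = min(W+, W-) = 27.5.
Step 5: Ties in |d|, so use the tie-corrected normal approximation.
        E[W] = n(n+1)/4 = 11*12/4 = 33.
        Tie groups: |d|=1 (t=3), |d|=6 (t=2), |d|=8 (t=2); sum(t^3 - t) = 36.
        Var[W] = n(n+1)(2n+1)/24 - sum(t^3-t)/48 = 3036/24 - 36/48 = 125.75.
        z = (W - E[W]) / sqrt(Var[W]) = (27.5 - 33) / 11.2138 = -0.4905.
        Two-sided p = 2*Phi(z) = 0.623804.
Step 6: alpha = 0.05. fail to reject H0.

W+ = 27.5, W- = 38.5, W = min = 27.5, p = 0.623804, fail to reject H0.


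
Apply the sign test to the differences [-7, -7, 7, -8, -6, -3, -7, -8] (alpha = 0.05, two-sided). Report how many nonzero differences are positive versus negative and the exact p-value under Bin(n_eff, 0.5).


Step 1: Discard zero differences. Original n = 8; n_eff = number of nonzero differences = 8.
Nonzero differences (with sign): -7, -7, +7, -8, -6, -3, -7, -8
Step 2: Count signs: positive = 1, negative = 7.
Step 3: Under H0: P(positive) = 0.5, so the number of positives S ~ Bin(8, 0.5).
Step 4: Two-sided exact p-value = sum of Bin(8,0.5) probabilities at or below the observed probability = 0.070312.
Step 5: alpha = 0.05. fail to reject H0.

n_eff = 8, pos = 1, neg = 7, p = 0.070312, fail to reject H0.


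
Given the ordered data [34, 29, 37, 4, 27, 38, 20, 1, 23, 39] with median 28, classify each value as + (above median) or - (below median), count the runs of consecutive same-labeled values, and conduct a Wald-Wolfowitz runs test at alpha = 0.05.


Step 1: Compute median = 28; label A = above, B = below.
Labels in order: AAABBABBBA  (n_A = 5, n_B = 5)
Step 2: Count runs R = 5.
Step 3: Under H0 (random ordering), E[R] = 2*n_A*n_B/(n_A+n_B) + 1 = 2*5*5/10 + 1 = 6.0000.
        Var[R] = 2*n_A*n_B*(2*n_A*n_B - n_A - n_B) / ((n_A+n_B)^2 * (n_A+n_B-1)) = 2000/900 = 2.2222.
        SD[R] = 1.4907.
Step 4: Continuity-corrected z = (R + 0.5 - E[R]) / SD[R] = (5 + 0.5 - 6.0000) / 1.4907 = -0.3354.
Step 5: Two-sided p-value via normal approximation = 2*(1 - Phi(|z|)) = 0.737316.
Step 6: alpha = 0.05. fail to reject H0.

R = 5, z = -0.3354, p = 0.737316, fail to reject H0.


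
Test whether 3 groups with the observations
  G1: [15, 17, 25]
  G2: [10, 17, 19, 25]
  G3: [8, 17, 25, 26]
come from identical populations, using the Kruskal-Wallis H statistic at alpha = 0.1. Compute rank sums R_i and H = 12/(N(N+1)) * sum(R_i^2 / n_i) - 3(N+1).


Step 1: Combine all N = 11 observations and assign midranks.
sorted (value, group, rank): (8,G3,1), (10,G2,2), (15,G1,3), (17,G1,5), (17,G2,5), (17,G3,5), (19,G2,7), (25,G1,9), (25,G2,9), (25,G3,9), (26,G3,11)
Step 2: Sum ranks within each group.
R_1 = 17 (n_1 = 3)
R_2 = 23 (n_2 = 4)
R_3 = 26 (n_3 = 4)
Step 3: H = 12/(N(N+1)) * sum(R_i^2/n_i) - 3(N+1)
     = 12/(11*12) * (17^2/3 + 23^2/4 + 26^2/4) - 3*12
     = 0.090909 * 397.583 - 36
     = 0.143939.
Step 4: Ties present; correction factor C = 1 - 48/(11^3 - 11) = 0.963636. Corrected H = 0.143939 / 0.963636 = 0.149371.
Step 5: Under H0, H ~ chi^2(2); p-value = 0.928035.
Step 6: alpha = 0.1. fail to reject H0.

H = 0.1494, df = 2, p = 0.928035, fail to reject H0.


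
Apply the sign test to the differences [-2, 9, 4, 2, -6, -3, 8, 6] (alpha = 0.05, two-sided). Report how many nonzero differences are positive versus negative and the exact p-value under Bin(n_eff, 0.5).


Step 1: Discard zero differences. Original n = 8; n_eff = number of nonzero differences = 8.
Nonzero differences (with sign): -2, +9, +4, +2, -6, -3, +8, +6
Step 2: Count signs: positive = 5, negative = 3.
Step 3: Under H0: P(positive) = 0.5, so the number of positives S ~ Bin(8, 0.5).
Step 4: Two-sided exact p-value = sum of Bin(8,0.5) probabilities at or below the observed probability = 0.726562.
Step 5: alpha = 0.05. fail to reject H0.

n_eff = 8, pos = 5, neg = 3, p = 0.726562, fail to reject H0.


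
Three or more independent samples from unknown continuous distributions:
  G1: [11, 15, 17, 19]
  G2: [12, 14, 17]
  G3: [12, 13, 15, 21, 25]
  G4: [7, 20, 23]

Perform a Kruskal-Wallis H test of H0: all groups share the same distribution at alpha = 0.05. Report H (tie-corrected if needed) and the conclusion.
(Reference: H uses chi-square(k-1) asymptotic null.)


Step 1: Combine all N = 15 observations and assign midranks.
sorted (value, group, rank): (7,G4,1), (11,G1,2), (12,G2,3.5), (12,G3,3.5), (13,G3,5), (14,G2,6), (15,G1,7.5), (15,G3,7.5), (17,G1,9.5), (17,G2,9.5), (19,G1,11), (20,G4,12), (21,G3,13), (23,G4,14), (25,G3,15)
Step 2: Sum ranks within each group.
R_1 = 30 (n_1 = 4)
R_2 = 19 (n_2 = 3)
R_3 = 44 (n_3 = 5)
R_4 = 27 (n_4 = 3)
Step 3: H = 12/(N(N+1)) * sum(R_i^2/n_i) - 3(N+1)
     = 12/(15*16) * (30^2/4 + 19^2/3 + 44^2/5 + 27^2/3) - 3*16
     = 0.050000 * 975.533 - 48
     = 0.776667.
Step 4: Ties present; correction factor C = 1 - 18/(15^3 - 15) = 0.994643. Corrected H = 0.776667 / 0.994643 = 0.780850.
Step 5: Under H0, H ~ chi^2(3); p-value = 0.854042.
Step 6: alpha = 0.05. fail to reject H0.

H = 0.7808, df = 3, p = 0.854042, fail to reject H0.


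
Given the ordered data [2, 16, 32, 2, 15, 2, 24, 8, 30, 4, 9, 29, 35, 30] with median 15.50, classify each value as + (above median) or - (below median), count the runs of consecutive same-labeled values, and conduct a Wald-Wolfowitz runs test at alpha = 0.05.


Step 1: Compute median = 15.50; label A = above, B = below.
Labels in order: BAABBBABABBAAA  (n_A = 7, n_B = 7)
Step 2: Count runs R = 8.
Step 3: Under H0 (random ordering), E[R] = 2*n_A*n_B/(n_A+n_B) + 1 = 2*7*7/14 + 1 = 8.0000.
        Var[R] = 2*n_A*n_B*(2*n_A*n_B - n_A - n_B) / ((n_A+n_B)^2 * (n_A+n_B-1)) = 8232/2548 = 3.2308.
        SD[R] = 1.7974.
Step 4: R = E[R], so z = 0 with no continuity correction.
Step 5: Two-sided p-value via normal approximation = 2*(1 - Phi(|z|)) = 1.000000.
Step 6: alpha = 0.05. fail to reject H0.

R = 8, z = 0.0000, p = 1.000000, fail to reject H0.


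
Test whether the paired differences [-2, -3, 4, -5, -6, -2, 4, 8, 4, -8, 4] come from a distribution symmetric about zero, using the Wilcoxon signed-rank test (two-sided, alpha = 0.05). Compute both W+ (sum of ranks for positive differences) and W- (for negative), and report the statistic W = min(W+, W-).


Step 1: Drop any zero differences (none here) and take |d_i|.
|d| = [2, 3, 4, 5, 6, 2, 4, 8, 4, 8, 4]
Step 2: Midrank |d_i| (ties get averaged ranks).
ranks: |2|->1.5, |3|->3, |4|->5.5, |5|->8, |6|->9, |2|->1.5, |4|->5.5, |8|->10.5, |4|->5.5, |8|->10.5, |4|->5.5
Step 3: Attach original signs; sum ranks with positive sign and with negative sign.
W+ = 5.5 + 5.5 + 10.5 + 5.5 + 5.5 = 32.5
W- = 1.5 + 3 + 8 + 9 + 1.5 + 10.5 = 33.5
(Check: W+ + W- = 66 should equal n(n+1)/2 = 66.)
Step 4: Test statistic W = min(W+, W-) = 32.5.
Step 5: Ties in |d|, so use the tie-corrected normal approximation.
        E[W] = n(n+1)/4 = 11*12/4 = 33.
        Tie groups: |d|=2 (t=2), |d|=4 (t=4), |d|=8 (t=2); sum(t^3 - t) = 72.
        Var[W] = n(n+1)(2n+1)/24 - sum(t^3-t)/48 = 3036/24 - 72/48 = 125.
        z = (W - E[W]) / sqrt(Var[W]) = (32.5 - 33) / 11.1803 = -0.0447.
        Two-sided p = 2*Phi(z) = 0.964329.
Step 6: alpha = 0.05. fail to reject H0.

W+ = 32.5, W- = 33.5, W = min = 32.5, p = 0.964329, fail to reject H0.
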